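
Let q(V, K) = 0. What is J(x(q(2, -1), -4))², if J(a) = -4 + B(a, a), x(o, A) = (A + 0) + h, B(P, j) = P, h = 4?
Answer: 16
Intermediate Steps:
x(o, A) = 4 + A (x(o, A) = (A + 0) + 4 = A + 4 = 4 + A)
J(a) = -4 + a
J(x(q(2, -1), -4))² = (-4 + (4 - 4))² = (-4 + 0)² = (-4)² = 16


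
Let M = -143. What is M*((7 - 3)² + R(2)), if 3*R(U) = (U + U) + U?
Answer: -2574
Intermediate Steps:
R(U) = U (R(U) = ((U + U) + U)/3 = (2*U + U)/3 = (3*U)/3 = U)
M*((7 - 3)² + R(2)) = -143*((7 - 3)² + 2) = -143*(4² + 2) = -143*(16 + 2) = -143*18 = -2574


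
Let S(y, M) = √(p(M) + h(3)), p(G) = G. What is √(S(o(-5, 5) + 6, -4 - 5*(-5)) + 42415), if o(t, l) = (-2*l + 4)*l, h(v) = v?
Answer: √(42415 + 2*√6) ≈ 205.96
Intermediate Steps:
o(t, l) = l*(4 - 2*l) (o(t, l) = (4 - 2*l)*l = l*(4 - 2*l))
S(y, M) = √(3 + M) (S(y, M) = √(M + 3) = √(3 + M))
√(S(o(-5, 5) + 6, -4 - 5*(-5)) + 42415) = √(√(3 + (-4 - 5*(-5))) + 42415) = √(√(3 + (-4 + 25)) + 42415) = √(√(3 + 21) + 42415) = √(√24 + 42415) = √(2*√6 + 42415) = √(42415 + 2*√6)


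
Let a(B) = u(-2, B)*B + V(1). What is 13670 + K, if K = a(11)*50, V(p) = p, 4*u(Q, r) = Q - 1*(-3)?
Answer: 27715/2 ≈ 13858.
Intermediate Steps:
u(Q, r) = 3/4 + Q/4 (u(Q, r) = (Q - 1*(-3))/4 = (Q + 3)/4 = (3 + Q)/4 = 3/4 + Q/4)
a(B) = 1 + B/4 (a(B) = (3/4 + (1/4)*(-2))*B + 1 = (3/4 - 1/2)*B + 1 = B/4 + 1 = 1 + B/4)
K = 375/2 (K = (1 + (1/4)*11)*50 = (1 + 11/4)*50 = (15/4)*50 = 375/2 ≈ 187.50)
13670 + K = 13670 + 375/2 = 27715/2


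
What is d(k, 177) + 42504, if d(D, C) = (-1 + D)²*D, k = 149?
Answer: 3306200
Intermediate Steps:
d(D, C) = D*(-1 + D)²
d(k, 177) + 42504 = 149*(-1 + 149)² + 42504 = 149*148² + 42504 = 149*21904 + 42504 = 3263696 + 42504 = 3306200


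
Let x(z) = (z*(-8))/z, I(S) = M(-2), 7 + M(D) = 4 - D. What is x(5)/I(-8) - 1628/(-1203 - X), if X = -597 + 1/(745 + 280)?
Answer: 6637908/621151 ≈ 10.686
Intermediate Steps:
X = -611924/1025 (X = -597 + 1/1025 = -611924/1025 ≈ -597.00)
M(D) = -3 - D (M(D) = -7 + (4 - D) = -3 - D)
I(S) = -1 (I(S) = -3 - 1*(-2) = -3 + 2 = -1)
x(z) = -8 (x(z) = (-8*z)/z = -8)
x(5)/I(-8) - 1628/(-1203 - X) = -8/(-1) - 1628/(-1203 - 1*(-611924/1025)) = -8*(-1) - 1628/(-1203 + 611924/1025) = 8 - 1628/(-621151/1025) = 8 - 1628*(-1025/621151) = 8 + 1668700/621151 = 6637908/621151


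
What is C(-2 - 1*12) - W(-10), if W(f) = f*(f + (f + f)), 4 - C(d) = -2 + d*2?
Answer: -266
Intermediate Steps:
C(d) = 6 - 2*d (C(d) = 4 - (-2 + d*2) = 4 - (-2 + 2*d) = 4 + (2 - 2*d) = 6 - 2*d)
W(f) = 3*f² (W(f) = f*(f + 2*f) = f*(3*f) = 3*f²)
C(-2 - 1*12) - W(-10) = (6 - 2*(-2 - 1*12)) - 3*(-10)² = (6 - 2*(-2 - 12)) - 3*100 = (6 - 2*(-14)) - 1*300 = (6 + 28) - 300 = 34 - 300 = -266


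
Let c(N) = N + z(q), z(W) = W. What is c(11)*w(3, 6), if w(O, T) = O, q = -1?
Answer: 30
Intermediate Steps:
c(N) = -1 + N (c(N) = N - 1 = -1 + N)
c(11)*w(3, 6) = (-1 + 11)*3 = 10*3 = 30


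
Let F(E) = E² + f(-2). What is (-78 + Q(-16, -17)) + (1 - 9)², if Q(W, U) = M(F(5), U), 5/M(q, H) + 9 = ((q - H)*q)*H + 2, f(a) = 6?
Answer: -354247/25303 ≈ -14.000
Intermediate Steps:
F(E) = 6 + E² (F(E) = E² + 6 = 6 + E²)
M(q, H) = 5/(-7 + H*q*(q - H)) (M(q, H) = 5/(-9 + (((q - H)*q)*H + 2)) = 5/(-9 + ((q*(q - H))*H + 2)) = 5/(-9 + (H*q*(q - H) + 2)) = 5/(-9 + (2 + H*q*(q - H))) = 5/(-7 + H*q*(q - H)))
Q(W, U) = 5/(-7 - 31*U² + 961*U) (Q(W, U) = 5/(-7 + U*(6 + 5²)² - (6 + 5²)*U²) = 5/(-7 + U*(6 + 25)² - (6 + 25)*U²) = 5/(-7 + U*31² - 1*31*U²) = 5/(-7 + U*961 - 31*U²) = 5/(-7 + 961*U - 31*U²) = 5/(-7 - 31*U² + 961*U))
(-78 + Q(-16, -17)) + (1 - 9)² = (-78 - 5/(7 - 961*(-17) + 31*(-17)²)) + (1 - 9)² = (-78 - 5/(7 + 16337 + 31*289)) + (-8)² = (-78 - 5/(7 + 16337 + 8959)) + 64 = (-78 - 5/25303) + 64 = -1973639/25303 + 64 = -354247/25303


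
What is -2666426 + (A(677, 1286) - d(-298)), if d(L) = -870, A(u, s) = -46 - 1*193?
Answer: -2665795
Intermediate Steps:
A(u, s) = -239 (A(u, s) = -46 - 193 = -239)
-2666426 + (A(677, 1286) - d(-298)) = -2666426 + (-239 - 1*(-870)) = -2666426 + (-239 + 870) = -2666426 + 631 = -2665795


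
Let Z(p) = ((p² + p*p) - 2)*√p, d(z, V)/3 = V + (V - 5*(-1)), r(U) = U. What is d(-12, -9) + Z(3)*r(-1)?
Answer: -39 - 16*√3 ≈ -66.713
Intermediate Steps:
d(z, V) = 15 + 6*V (d(z, V) = 3*(V + (V - 5*(-1))) = 3*(V + (V + 5)) = 3*(V + (5 + V)) = 3*(5 + 2*V) = 15 + 6*V)
Z(p) = √p*(-2 + 2*p²) (Z(p) = ((p² + p²) - 2)*√p = (2*p² - 2)*√p = (-2 + 2*p²)*√p = √p*(-2 + 2*p²))
d(-12, -9) + Z(3)*r(-1) = (15 + 6*(-9)) + (2*√3*(-1 + 3²))*(-1) = (15 - 54) + (2*√3*(-1 + 9))*(-1) = -39 + (2*√3*8)*(-1) = -39 + (16*√3)*(-1) = -39 - 16*√3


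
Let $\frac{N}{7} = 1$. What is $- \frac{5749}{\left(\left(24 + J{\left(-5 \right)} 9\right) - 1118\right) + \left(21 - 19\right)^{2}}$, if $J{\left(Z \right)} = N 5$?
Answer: $\frac{5749}{775} \approx 7.4181$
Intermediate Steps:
$N = 7$ ($N = 7 \cdot 1 = 7$)
$J{\left(Z \right)} = 35$ ($J{\left(Z \right)} = 7 \cdot 5 = 35$)
$- \frac{5749}{\left(\left(24 + J{\left(-5 \right)} 9\right) - 1118\right) + \left(21 - 19\right)^{2}} = - \frac{5749}{\left(\left(24 + 35 \cdot 9\right) - 1118\right) + \left(21 - 19\right)^{2}} = - \frac{5749}{\left(\left(24 + 315\right) - 1118\right) + 2^{2}} = - \frac{5749}{\left(339 - 1118\right) + 4} = - \frac{5749}{-779 + 4} = - \frac{5749}{-775} = \left(-5749\right) \left(- \frac{1}{775}\right) = \frac{5749}{775}$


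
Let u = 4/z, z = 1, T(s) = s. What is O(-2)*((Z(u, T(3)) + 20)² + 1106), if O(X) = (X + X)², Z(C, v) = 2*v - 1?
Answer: 27696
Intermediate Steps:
u = 4 (u = 4/1 = 4*1 = 4)
Z(C, v) = -1 + 2*v
O(X) = 4*X² (O(X) = (2*X)² = 4*X²)
O(-2)*((Z(u, T(3)) + 20)² + 1106) = (4*(-2)²)*(((-1 + 2*3) + 20)² + 1106) = (4*4)*(((-1 + 6) + 20)² + 1106) = 16*((5 + 20)² + 1106) = 16*(25² + 1106) = 16*(625 + 1106) = 16*1731 = 27696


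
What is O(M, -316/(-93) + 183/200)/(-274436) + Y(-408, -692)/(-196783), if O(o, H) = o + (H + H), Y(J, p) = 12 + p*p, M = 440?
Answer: -64370241651383/26433702963600 ≈ -2.4352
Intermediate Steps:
Y(J, p) = 12 + p²
O(o, H) = o + 2*H
O(M, -316/(-93) + 183/200)/(-274436) + Y(-408, -692)/(-196783) = (440 + 2*(-316/(-93) + 183/200))/(-274436) + (12 + (-692)²)/(-196783) = (440 + 2*(-316*(-1/93) + 183*(1/200)))*(-1/274436) + (12 + 478864)*(-1/196783) = (440 + 2*(316/93 + 183/200))*(-1/274436) + 478876*(-1/196783) = (440 + 2*(80219/18600))*(-1/274436) - 25204/10357 = (440 + 80219/9300)*(-1/274436) - 25204/10357 = (4172219/9300)*(-1/274436) - 25204/10357 = -4172219/2552254800 - 25204/10357 = -64370241651383/26433702963600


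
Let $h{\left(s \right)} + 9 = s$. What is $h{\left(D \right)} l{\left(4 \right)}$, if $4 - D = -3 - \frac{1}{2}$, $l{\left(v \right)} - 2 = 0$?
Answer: $-3$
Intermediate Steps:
$l{\left(v \right)} = 2$ ($l{\left(v \right)} = 2 + 0 = 2$)
$D = \frac{15}{2}$ ($D = 4 - \left(-3 - \frac{1}{2}\right) = 4 - - \frac{7}{2} = 4 + \frac{7}{2} = \frac{15}{2} \approx 7.5$)
$h{\left(s \right)} = -9 + s$
$h{\left(D \right)} l{\left(4 \right)} = \left(-9 + \frac{15}{2}\right) 2 = \left(- \frac{3}{2}\right) 2 = -3$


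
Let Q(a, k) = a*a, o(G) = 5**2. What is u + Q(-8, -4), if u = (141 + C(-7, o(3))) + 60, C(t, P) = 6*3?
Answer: 283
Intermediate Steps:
o(G) = 25
C(t, P) = 18
Q(a, k) = a**2
u = 219 (u = (141 + 18) + 60 = 159 + 60 = 219)
u + Q(-8, -4) = 219 + (-8)**2 = 219 + 64 = 283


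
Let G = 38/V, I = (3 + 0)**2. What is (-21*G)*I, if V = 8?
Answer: -3591/4 ≈ -897.75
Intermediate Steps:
I = 9 (I = 3**2 = 9)
G = 19/4 (G = 38/8 = 38*(1/8) = 19/4 ≈ 4.7500)
(-21*G)*I = -21*19/4*9 = -399/4*9 = -3591/4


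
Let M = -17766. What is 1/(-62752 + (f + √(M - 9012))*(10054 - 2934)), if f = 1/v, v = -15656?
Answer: -40055404363/869013491911705286 - 6817131220*I*√26778/1303520237867557929 ≈ -4.6093e-8 - 8.558e-7*I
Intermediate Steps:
f = -1/15656 (f = 1/(-15656) = -1/15656 ≈ -6.3873e-5)
1/(-62752 + (f + √(M - 9012))*(10054 - 2934)) = 1/(-62752 + (-1/15656 + √(-17766 - 9012))*(10054 - 2934)) = 1/(-62752 + (-1/15656 + √(-26778))*7120) = 1/(-62752 + (-1/15656 + I*√26778)*7120) = 1/(-62752 + (-890/1957 + 7120*I*√26778)) = 1/(-122806554/1957 + 7120*I*√26778)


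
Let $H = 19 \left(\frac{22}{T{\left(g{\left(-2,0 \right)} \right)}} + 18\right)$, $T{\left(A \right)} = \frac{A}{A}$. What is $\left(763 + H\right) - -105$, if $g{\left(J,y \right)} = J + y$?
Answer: $1628$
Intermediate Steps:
$T{\left(A \right)} = 1$
$H = 760$ ($H = 19 \left(\frac{22}{1} + 18\right) = 19 \left(22 \cdot 1 + 18\right) = 19 \left(22 + 18\right) = 19 \cdot 40 = 760$)
$\left(763 + H\right) - -105 = \left(763 + 760\right) - -105 = 1523 + \left(0 + 105\right) = 1523 + 105 = 1628$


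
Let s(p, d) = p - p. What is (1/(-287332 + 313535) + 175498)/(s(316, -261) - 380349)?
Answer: -4598574095/9966284847 ≈ -0.46141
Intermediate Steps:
s(p, d) = 0
(1/(-287332 + 313535) + 175498)/(s(316, -261) - 380349) = (1/(-287332 + 313535) + 175498)/(0 - 380349) = (1/26203 + 175498)/(-380349) = (1/26203 + 175498)*(-1/380349) = (4598574095/26203)*(-1/380349) = -4598574095/9966284847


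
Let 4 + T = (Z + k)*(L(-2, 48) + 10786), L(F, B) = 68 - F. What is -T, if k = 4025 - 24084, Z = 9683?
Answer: 112641860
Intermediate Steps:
k = -20059
T = -112641860 (T = -4 + (9683 - 20059)*((68 - 1*(-2)) + 10786) = -4 - 10376*((68 + 2) + 10786) = -4 - 10376*(70 + 10786) = -4 - 10376*10856 = -4 - 112641856 = -112641860)
-T = -1*(-112641860) = 112641860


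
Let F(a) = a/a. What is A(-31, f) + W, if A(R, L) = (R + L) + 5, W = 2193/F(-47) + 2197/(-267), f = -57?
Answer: 561173/267 ≈ 2101.8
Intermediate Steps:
F(a) = 1
W = 583334/267 (W = 2193/1 + 2197/(-267) = 2193*1 + 2197*(-1/267) = 2193 - 2197/267 = 583334/267 ≈ 2184.8)
A(R, L) = 5 + L + R (A(R, L) = (L + R) + 5 = 5 + L + R)
A(-31, f) + W = (5 - 57 - 31) + 583334/267 = -83 + 583334/267 = 561173/267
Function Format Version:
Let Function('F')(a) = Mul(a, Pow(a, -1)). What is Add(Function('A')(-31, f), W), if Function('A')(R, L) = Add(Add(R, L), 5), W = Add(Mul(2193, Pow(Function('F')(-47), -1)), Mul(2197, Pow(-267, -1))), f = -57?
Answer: Rational(561173, 267) ≈ 2101.8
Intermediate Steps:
Function('F')(a) = 1
W = Rational(583334, 267) (W = Add(Mul(2193, Pow(1, -1)), Mul(2197, Pow(-267, -1))) = Add(Mul(2193, 1), Mul(2197, Rational(-1, 267))) = Add(2193, Rational(-2197, 267)) = Rational(583334, 267) ≈ 2184.8)
Function('A')(R, L) = Add(5, L, R) (Function('A')(R, L) = Add(Add(L, R), 5) = Add(5, L, R))
Add(Function('A')(-31, f), W) = Add(Add(5, -57, -31), Rational(583334, 267)) = Add(-83, Rational(583334, 267)) = Rational(561173, 267)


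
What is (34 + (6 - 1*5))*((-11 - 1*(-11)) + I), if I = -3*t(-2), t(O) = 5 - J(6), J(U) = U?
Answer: 105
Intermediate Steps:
t(O) = -1 (t(O) = 5 - 1*6 = 5 - 6 = -1)
I = 3 (I = -3*(-1) = 3)
(34 + (6 - 1*5))*((-11 - 1*(-11)) + I) = (34 + (6 - 1*5))*((-11 - 1*(-11)) + 3) = (34 + (6 - 5))*((-11 + 11) + 3) = (34 + 1)*(0 + 3) = 35*3 = 105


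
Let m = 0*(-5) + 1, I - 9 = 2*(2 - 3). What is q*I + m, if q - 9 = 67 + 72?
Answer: 1037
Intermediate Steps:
I = 7 (I = 9 + 2*(2 - 3) = 9 + 2*(-1) = 9 - 2 = 7)
m = 1 (m = 0 + 1 = 1)
q = 148 (q = 9 + (67 + 72) = 9 + 139 = 148)
q*I + m = 148*7 + 1 = 1036 + 1 = 1037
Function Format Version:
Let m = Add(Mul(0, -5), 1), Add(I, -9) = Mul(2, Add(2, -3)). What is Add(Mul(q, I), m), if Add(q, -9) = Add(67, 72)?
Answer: 1037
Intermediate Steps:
I = 7 (I = Add(9, Mul(2, Add(2, -3))) = Add(9, Mul(2, -1)) = Add(9, -2) = 7)
m = 1 (m = Add(0, 1) = 1)
q = 148 (q = Add(9, Add(67, 72)) = Add(9, 139) = 148)
Add(Mul(q, I), m) = Add(Mul(148, 7), 1) = Add(1036, 1) = 1037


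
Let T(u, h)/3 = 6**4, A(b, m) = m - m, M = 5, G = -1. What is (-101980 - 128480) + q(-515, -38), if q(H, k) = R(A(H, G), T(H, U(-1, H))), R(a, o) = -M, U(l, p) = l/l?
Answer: -230465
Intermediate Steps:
A(b, m) = 0
U(l, p) = 1
T(u, h) = 3888 (T(u, h) = 3*6**4 = 3*1296 = 3888)
R(a, o) = -5 (R(a, o) = -1*5 = -5)
q(H, k) = -5
(-101980 - 128480) + q(-515, -38) = (-101980 - 128480) - 5 = -230460 - 5 = -230465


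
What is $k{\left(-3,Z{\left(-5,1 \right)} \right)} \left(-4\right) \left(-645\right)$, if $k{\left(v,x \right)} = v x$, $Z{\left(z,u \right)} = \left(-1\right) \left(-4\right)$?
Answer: $-30960$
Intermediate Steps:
$Z{\left(z,u \right)} = 4$
$k{\left(-3,Z{\left(-5,1 \right)} \right)} \left(-4\right) \left(-645\right) = \left(-3\right) 4 \left(-4\right) \left(-645\right) = \left(-12\right) \left(-4\right) \left(-645\right) = 48 \left(-645\right) = -30960$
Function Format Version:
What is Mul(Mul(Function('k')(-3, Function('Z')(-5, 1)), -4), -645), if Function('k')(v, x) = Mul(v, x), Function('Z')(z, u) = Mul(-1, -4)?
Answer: -30960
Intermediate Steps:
Function('Z')(z, u) = 4
Mul(Mul(Function('k')(-3, Function('Z')(-5, 1)), -4), -645) = Mul(Mul(Mul(-3, 4), -4), -645) = Mul(Mul(-12, -4), -645) = Mul(48, -645) = -30960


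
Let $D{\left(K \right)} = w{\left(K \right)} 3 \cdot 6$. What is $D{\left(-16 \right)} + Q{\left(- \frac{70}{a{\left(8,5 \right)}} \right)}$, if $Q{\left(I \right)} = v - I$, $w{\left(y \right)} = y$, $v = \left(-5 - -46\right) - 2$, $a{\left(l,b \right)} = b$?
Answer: $-235$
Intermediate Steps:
$v = 39$ ($v = \left(-5 + 46\right) - 2 = 41 - 2 = 39$)
$Q{\left(I \right)} = 39 - I$
$D{\left(K \right)} = 18 K$ ($D{\left(K \right)} = K 3 \cdot 6 = 3 K 6 = 18 K$)
$D{\left(-16 \right)} + Q{\left(- \frac{70}{a{\left(8,5 \right)}} \right)} = 18 \left(-16\right) + \left(39 - - \frac{70}{5}\right) = -288 + \left(39 - \left(-70\right) \frac{1}{5}\right) = -288 + \left(39 - -14\right) = -288 + \left(39 + 14\right) = -288 + 53 = -235$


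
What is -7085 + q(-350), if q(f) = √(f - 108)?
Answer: -7085 + I*√458 ≈ -7085.0 + 21.401*I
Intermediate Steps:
q(f) = √(-108 + f)
-7085 + q(-350) = -7085 + √(-108 - 350) = -7085 + √(-458) = -7085 + I*√458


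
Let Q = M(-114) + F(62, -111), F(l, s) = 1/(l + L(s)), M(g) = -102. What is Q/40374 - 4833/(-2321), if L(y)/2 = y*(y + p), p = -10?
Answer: 5247239901521/2522995645896 ≈ 2.0798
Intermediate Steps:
L(y) = 2*y*(-10 + y) (L(y) = 2*(y*(y - 10)) = 2*(y*(-10 + y)) = 2*y*(-10 + y))
F(l, s) = 1/(l + 2*s*(-10 + s))
Q = -2746247/26924 (Q = -102 + 1/(62 + 2*(-111)*(-10 - 111)) = -102 + 1/(62 + 2*(-111)*(-121)) = -102 + 1/(62 + 26862) = -102 + 1/26924 = -2746247/26924 ≈ -102.00)
Q/40374 - 4833/(-2321) = -2746247/26924/40374 - 4833/(-2321) = -2746247/26924*1/40374 - 4833*(-1/2321) = -2746247/1087029576 + 4833/2321 = 5247239901521/2522995645896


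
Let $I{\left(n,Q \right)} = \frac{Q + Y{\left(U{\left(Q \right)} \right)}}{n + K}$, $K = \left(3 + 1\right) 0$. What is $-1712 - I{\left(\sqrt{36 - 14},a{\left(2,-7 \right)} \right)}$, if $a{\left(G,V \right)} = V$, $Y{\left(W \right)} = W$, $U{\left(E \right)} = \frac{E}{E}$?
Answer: $-1712 + \frac{3 \sqrt{22}}{11} \approx -1710.7$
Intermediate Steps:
$U{\left(E \right)} = 1$
$K = 0$ ($K = 4 \cdot 0 = 0$)
$I{\left(n,Q \right)} = \frac{1 + Q}{n}$ ($I{\left(n,Q \right)} = \frac{Q + 1}{n + 0} = \frac{1 + Q}{n}$)
$-1712 - I{\left(\sqrt{36 - 14},a{\left(2,-7 \right)} \right)} = -1712 - \frac{1 - 7}{\sqrt{36 - 14}} = -1712 - \frac{1}{\sqrt{22}} \left(-6\right) = -1712 - \frac{\sqrt{22}}{22} \left(-6\right) = -1712 - - \frac{3 \sqrt{22}}{11} = -1712 + \frac{3 \sqrt{22}}{11}$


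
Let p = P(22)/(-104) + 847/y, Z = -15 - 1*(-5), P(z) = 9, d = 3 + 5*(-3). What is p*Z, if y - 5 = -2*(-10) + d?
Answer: -33835/52 ≈ -650.67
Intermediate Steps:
d = -12 (d = 3 - 15 = -12)
y = 13 (y = 5 + (-2*(-10) - 12) = 5 + (20 - 12) = 5 + 8 = 13)
Z = -10 (Z = -15 + 5 = -10)
p = 6767/104 (p = 9/(-104) + 847/13 = 9*(-1/104) + 847*(1/13) = -9/104 + 847/13 = 6767/104 ≈ 65.067)
p*Z = (6767/104)*(-10) = -33835/52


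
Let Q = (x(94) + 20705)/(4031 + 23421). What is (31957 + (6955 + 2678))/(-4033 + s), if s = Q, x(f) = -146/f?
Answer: -5366124796/520258099 ≈ -10.314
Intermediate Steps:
Q = 486531/645122 (Q = (-146/94 + 20705)/(4031 + 23421) = (-146*1/94 + 20705)/27452 = (-73/47 + 20705)*(1/27452) = (973062/47)*(1/27452) = 486531/645122 ≈ 0.75417)
s = 486531/645122 ≈ 0.75417
(31957 + (6955 + 2678))/(-4033 + s) = (31957 + (6955 + 2678))/(-4033 + 486531/645122) = (31957 + 9633)/(-2601290495/645122) = 41590*(-645122/2601290495) = -5366124796/520258099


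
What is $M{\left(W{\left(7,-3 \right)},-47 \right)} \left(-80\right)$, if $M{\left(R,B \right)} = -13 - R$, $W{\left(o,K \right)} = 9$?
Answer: $1760$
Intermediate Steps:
$M{\left(W{\left(7,-3 \right)},-47 \right)} \left(-80\right) = \left(-13 - 9\right) \left(-80\right) = \left(-22\right) \left(-80\right) = 1760$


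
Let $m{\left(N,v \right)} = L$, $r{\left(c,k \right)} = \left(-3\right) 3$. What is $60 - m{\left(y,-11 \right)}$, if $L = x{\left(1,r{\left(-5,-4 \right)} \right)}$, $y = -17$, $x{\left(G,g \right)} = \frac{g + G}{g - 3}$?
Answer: $\frac{178}{3} \approx 59.333$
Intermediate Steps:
$r{\left(c,k \right)} = -9$
$x{\left(G,g \right)} = \frac{G + g}{-3 + g}$
$L = \frac{2}{3}$ ($L = \frac{1 - 9}{-3 - 9} = \frac{1}{-12} \left(-8\right) = \left(- \frac{1}{12}\right) \left(-8\right) = \frac{2}{3} \approx 0.66667$)
$m{\left(N,v \right)} = \frac{2}{3}$
$60 - m{\left(y,-11 \right)} = 60 - \frac{2}{3} = \frac{178}{3}$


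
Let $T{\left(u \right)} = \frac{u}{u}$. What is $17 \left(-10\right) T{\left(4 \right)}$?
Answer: $-170$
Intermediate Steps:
$T{\left(u \right)} = 1$
$17 \left(-10\right) T{\left(4 \right)} = 17 \left(-10\right) 1 = \left(-170\right) 1 = -170$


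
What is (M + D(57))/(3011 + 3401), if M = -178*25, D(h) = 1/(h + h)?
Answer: -507299/730968 ≈ -0.69401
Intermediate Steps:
D(h) = 1/(2*h)
M = -4450
(M + D(57))/(3011 + 3401) = (-4450 + (½)/57)/(3011 + 3401) = (-4450 + (½)*(1/57))/6412 = (-4450 + 1/114)*(1/6412) = -507299/114*1/6412 = -507299/730968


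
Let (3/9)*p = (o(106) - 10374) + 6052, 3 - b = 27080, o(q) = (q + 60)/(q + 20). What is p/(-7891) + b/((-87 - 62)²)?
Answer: 1556222056/3678949911 ≈ 0.42301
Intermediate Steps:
o(q) = (60 + q)/(20 + q)
b = -27077 (b = 3 - 1*27080 = 3 - 27080 = -27077)
p = -272203/21 (p = 3*(((60 + 106)/(20 + 106) - 10374) + 6052) = 3*((166/126 - 10374) + 6052) = 3*(((1/126)*166 - 10374) + 6052) = 3*((83/63 - 10374) + 6052) = 3*(-653479/63 + 6052) = 3*(-272203/63) = -272203/21 ≈ -12962.)
p/(-7891) + b/((-87 - 62)²) = -272203/21/(-7891) - 27077/(-87 - 62)² = -272203/21*(-1/7891) - 27077/((-149)²) = 272203/165711 - 27077/22201 = 1556222056/3678949911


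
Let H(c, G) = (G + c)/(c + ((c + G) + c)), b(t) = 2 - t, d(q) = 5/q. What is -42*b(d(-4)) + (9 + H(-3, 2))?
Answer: -1783/14 ≈ -127.36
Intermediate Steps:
H(c, G) = (G + c)/(G + 3*c) (H(c, G) = (G + c)/(c + ((G + c) + c)) = (G + c)/(c + (G + 2*c)) = (G + c)/(G + 3*c))
-42*b(d(-4)) + (9 + H(-3, 2)) = -42*(2 - 5/(-4)) + (9 + (2 - 3)/(2 + 3*(-3))) = -42*(2 - 5*(-1)/4) + (9 - 1/(2 - 9)) = -42*(2 - 1*(-5/4)) + (9 - 1/(-7)) = -42*(2 + 5/4) + (9 - 1/7*(-1)) = -42*13/4 + (9 + 1/7) = -273/2 + 64/7 = -1783/14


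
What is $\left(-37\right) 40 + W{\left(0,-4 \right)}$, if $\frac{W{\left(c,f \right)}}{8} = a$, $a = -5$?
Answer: $-1520$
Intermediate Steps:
$W{\left(c,f \right)} = -40$ ($W{\left(c,f \right)} = 8 \left(-5\right) = -40$)
$\left(-37\right) 40 + W{\left(0,-4 \right)} = \left(-37\right) 40 - 40 = -1480 - 40 = -1520$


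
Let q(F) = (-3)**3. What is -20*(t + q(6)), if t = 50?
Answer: -460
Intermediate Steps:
q(F) = -27
-20*(t + q(6)) = -20*(50 - 27) = -20*23 = -460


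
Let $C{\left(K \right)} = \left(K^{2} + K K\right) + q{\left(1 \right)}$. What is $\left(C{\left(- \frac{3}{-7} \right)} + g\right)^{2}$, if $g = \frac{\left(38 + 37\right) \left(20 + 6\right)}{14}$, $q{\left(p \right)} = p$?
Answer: $\frac{47499664}{2401} \approx 19783.0$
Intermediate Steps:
$C{\left(K \right)} = 1 + 2 K^{2}$ ($C{\left(K \right)} = \left(K^{2} + K K\right) + 1 = \left(K^{2} + K^{2}\right) + 1 = 2 K^{2} + 1 = 1 + 2 K^{2}$)
$g = \frac{975}{7}$ ($g = 75 \cdot 26 \cdot \frac{1}{14} = 1950 \cdot \frac{1}{14} = \frac{975}{7} \approx 139.29$)
$\left(C{\left(- \frac{3}{-7} \right)} + g\right)^{2} = \left(\left(1 + 2 \left(- \frac{3}{-7}\right)^{2}\right) + \frac{975}{7}\right)^{2} = \left(\left(1 + 2 \left(\left(-3\right) \left(- \frac{1}{7}\right)\right)^{2}\right) + \frac{975}{7}\right)^{2} = \left(\left(1 + 2 \left(\frac{3}{7}\right)^{2}\right) + \frac{975}{7}\right)^{2} = \left(\left(1 + 2 \cdot \frac{9}{49}\right) + \frac{975}{7}\right)^{2} = \left(\left(1 + \frac{18}{49}\right) + \frac{975}{7}\right)^{2} = \left(\frac{67}{49} + \frac{975}{7}\right)^{2} = \left(\frac{6892}{49}\right)^{2} = \frac{47499664}{2401}$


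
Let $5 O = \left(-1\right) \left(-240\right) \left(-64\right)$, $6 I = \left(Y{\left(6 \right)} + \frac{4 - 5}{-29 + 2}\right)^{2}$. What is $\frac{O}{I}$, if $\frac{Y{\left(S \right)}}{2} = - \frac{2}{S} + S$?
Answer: $- \frac{13436928}{94249} \approx -142.57$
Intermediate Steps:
$Y{\left(S \right)} = - \frac{4}{S} + 2 S$ ($Y{\left(S \right)} = 2 \left(- \frac{2}{S} + S\right) = 2 \left(S - \frac{2}{S}\right) = - \frac{4}{S} + 2 S$)
$I = \frac{94249}{4374}$ ($I = \frac{\left(\left(- \frac{4}{6} + 2 \cdot 6\right) + \frac{4 - 5}{-29 + 2}\right)^{2}}{6} = \frac{\left(\left(\left(-4\right) \frac{1}{6} + 12\right) - \frac{1}{-27}\right)^{2}}{6} = \frac{\left(\left(- \frac{2}{3} + 12\right) - - \frac{1}{27}\right)^{2}}{6} = \frac{\left(\frac{34}{3} + \frac{1}{27}\right)^{2}}{6} = \frac{\left(\frac{307}{27}\right)^{2}}{6} = \frac{1}{6} \cdot \frac{94249}{729} = \frac{94249}{4374} \approx 21.548$)
$O = -3072$ ($O = \frac{\left(-1\right) \left(-240\right) \left(-64\right)}{5} = \frac{240 \left(-64\right)}{5} = \frac{1}{5} \left(-15360\right) = -3072$)
$\frac{O}{I} = - \frac{3072}{\frac{94249}{4374}} = \left(-3072\right) \frac{4374}{94249} = - \frac{13436928}{94249}$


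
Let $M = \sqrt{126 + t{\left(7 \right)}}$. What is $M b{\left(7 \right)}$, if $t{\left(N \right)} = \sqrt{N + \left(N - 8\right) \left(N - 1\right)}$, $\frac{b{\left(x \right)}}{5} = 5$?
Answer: $25 \sqrt{127} \approx 281.74$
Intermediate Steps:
$b{\left(x \right)} = 25$ ($b{\left(x \right)} = 5 \cdot 5 = 25$)
$t{\left(N \right)} = \sqrt{N + \left(-1 + N\right) \left(-8 + N\right)}$ ($t{\left(N \right)} = \sqrt{N + \left(-8 + N\right) \left(-1 + N\right)} = \sqrt{N + \left(-1 + N\right) \left(-8 + N\right)}$)
$M = \sqrt{127}$ ($M = \sqrt{126 + \sqrt{8 + 7^{2} - 56}} = \sqrt{126 + \sqrt{8 + 49 - 56}} = \sqrt{126 + \sqrt{1}} = \sqrt{126 + 1} = \sqrt{127} \approx 11.269$)
$M b{\left(7 \right)} = \sqrt{127} \cdot 25 = 25 \sqrt{127}$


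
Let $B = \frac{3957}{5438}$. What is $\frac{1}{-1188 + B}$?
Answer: $- \frac{5438}{6456387} \approx -0.00084227$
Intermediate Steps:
$B = \frac{3957}{5438}$ ($B = 3957 \cdot \frac{1}{5438} = \frac{3957}{5438} \approx 0.72766$)
$\frac{1}{-1188 + B} = \frac{1}{-1188 + \frac{3957}{5438}} = \frac{1}{- \frac{6456387}{5438}} = - \frac{5438}{6456387}$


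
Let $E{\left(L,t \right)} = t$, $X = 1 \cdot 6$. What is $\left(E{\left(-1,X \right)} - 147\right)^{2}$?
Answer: $19881$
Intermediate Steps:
$X = 6$
$\left(E{\left(-1,X \right)} - 147\right)^{2} = \left(6 - 147\right)^{2} = \left(-141\right)^{2} = 19881$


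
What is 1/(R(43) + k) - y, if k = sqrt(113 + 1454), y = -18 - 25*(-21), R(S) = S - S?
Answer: -507 + sqrt(1567)/1567 ≈ -506.97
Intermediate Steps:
R(S) = 0
y = 507 (y = -18 + 525 = 507)
k = sqrt(1567) ≈ 39.585
1/(R(43) + k) - y = 1/(0 + sqrt(1567)) - 1*507 = 1/(sqrt(1567)) - 507 = sqrt(1567)/1567 - 507 = -507 + sqrt(1567)/1567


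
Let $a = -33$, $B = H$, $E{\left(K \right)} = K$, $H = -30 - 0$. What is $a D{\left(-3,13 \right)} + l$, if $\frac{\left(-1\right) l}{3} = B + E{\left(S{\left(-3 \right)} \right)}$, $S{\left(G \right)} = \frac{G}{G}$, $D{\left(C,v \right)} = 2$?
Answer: $21$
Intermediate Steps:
$S{\left(G \right)} = 1$
$H = -30$ ($H = -30 + 0 = -30$)
$B = -30$
$l = 87$ ($l = - 3 \left(-30 + 1\right) = \left(-3\right) \left(-29\right) = 87$)
$a D{\left(-3,13 \right)} + l = \left(-33\right) 2 + 87 = -66 + 87 = 21$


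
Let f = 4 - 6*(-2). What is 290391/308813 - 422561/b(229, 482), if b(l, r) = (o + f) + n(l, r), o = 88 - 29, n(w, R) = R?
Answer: -130330582306/172008841 ≈ -757.70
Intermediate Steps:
f = 16 (f = 4 + 12 = 16)
o = 59
b(l, r) = 75 + r (b(l, r) = (59 + 16) + r = 75 + r)
290391/308813 - 422561/b(229, 482) = 290391/308813 - 422561/(75 + 482) = 290391*(1/308813) - 422561/557 = 290391/308813 - 422561*1/557 = 290391/308813 - 422561/557 = -130330582306/172008841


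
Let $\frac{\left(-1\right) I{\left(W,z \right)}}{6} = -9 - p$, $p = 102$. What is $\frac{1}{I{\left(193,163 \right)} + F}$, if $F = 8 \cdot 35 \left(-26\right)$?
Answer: $- \frac{1}{6614} \approx -0.00015119$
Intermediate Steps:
$I{\left(W,z \right)} = 666$ ($I{\left(W,z \right)} = - 6 \left(-9 - 102\right) = \left(-6\right) \left(-111\right) = 666$)
$F = -7280$ ($F = 280 \left(-26\right) = -7280$)
$\frac{1}{I{\left(193,163 \right)} + F} = \frac{1}{666 - 7280} = \frac{1}{-6614} = - \frac{1}{6614}$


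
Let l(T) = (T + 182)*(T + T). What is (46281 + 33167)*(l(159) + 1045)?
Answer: 8698205384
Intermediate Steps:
l(T) = 2*T*(182 + T) (l(T) = (182 + T)*(2*T) = 2*T*(182 + T))
(46281 + 33167)*(l(159) + 1045) = (46281 + 33167)*(2*159*(182 + 159) + 1045) = 79448*(2*159*341 + 1045) = 79448*(108438 + 1045) = 79448*109483 = 8698205384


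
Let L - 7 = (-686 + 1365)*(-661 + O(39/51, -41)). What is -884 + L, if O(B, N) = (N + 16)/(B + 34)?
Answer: -266058911/591 ≈ -4.5018e+5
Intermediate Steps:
O(B, N) = (16 + N)/(34 + B)
L = -265536467/591 (L = 7 + (-686 + 1365)*(-661 + (16 - 41)/(34 + 39/51)) = 7 + 679*(-661 - 25/(34 + 39*(1/51))) = 7 + 679*(-661 - 25/(34 + 13/17)) = 7 + 679*(-661 - 25/(591/17)) = 7 + 679*(-661 + (17/591)*(-25)) = 7 + 679*(-661 - 425/591) = 7 + 679*(-391076/591) = 7 - 265540604/591 = -265536467/591 ≈ -4.4930e+5)
-884 + L = -884 - 265536467/591 = -266058911/591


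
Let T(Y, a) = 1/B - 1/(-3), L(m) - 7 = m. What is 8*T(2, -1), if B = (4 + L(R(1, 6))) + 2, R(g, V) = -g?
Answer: 10/3 ≈ 3.3333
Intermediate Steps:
L(m) = 7 + m
B = 12 (B = (4 + (7 - 1*1)) + 2 = (4 + (7 - 1)) + 2 = (4 + 6) + 2 = 10 + 2 = 12)
T(Y, a) = 5/12 (T(Y, a) = 1/12 - 1/(-3) = 1*(1/12) - 1*(-⅓) = 1/12 + ⅓ = 5/12)
8*T(2, -1) = 8*(5/12) = 10/3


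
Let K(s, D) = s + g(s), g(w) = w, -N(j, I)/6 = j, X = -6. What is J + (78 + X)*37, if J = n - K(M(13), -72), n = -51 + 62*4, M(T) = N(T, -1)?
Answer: 3017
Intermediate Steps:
N(j, I) = -6*j
M(T) = -6*T
K(s, D) = 2*s (K(s, D) = s + s = 2*s)
n = 197 (n = -51 + 248 = 197)
J = 353 (J = 197 - 2*(-6*13) = 197 - 2*(-78) = 197 - 1*(-156) = 197 + 156 = 353)
J + (78 + X)*37 = 353 + (78 - 6)*37 = 353 + 72*37 = 353 + 2664 = 3017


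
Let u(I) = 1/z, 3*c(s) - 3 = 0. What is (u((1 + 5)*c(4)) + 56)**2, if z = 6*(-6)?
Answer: 4060225/1296 ≈ 3132.9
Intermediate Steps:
c(s) = 1 (c(s) = 1 + (1/3)*0 = 1 + 0 = 1)
z = -36
u(I) = -1/36 (u(I) = 1/(-36) = -1/36)
(u((1 + 5)*c(4)) + 56)**2 = (-1/36 + 56)**2 = (2015/36)**2 = 4060225/1296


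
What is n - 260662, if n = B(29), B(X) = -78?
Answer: -260740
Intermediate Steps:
n = -78
n - 260662 = -78 - 260662 = -260740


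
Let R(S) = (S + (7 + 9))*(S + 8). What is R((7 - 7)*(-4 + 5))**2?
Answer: 16384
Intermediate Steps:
R(S) = (8 + S)*(16 + S) (R(S) = (S + 16)*(8 + S) = (16 + S)*(8 + S) = (8 + S)*(16 + S))
R((7 - 7)*(-4 + 5))**2 = (128 + ((7 - 7)*(-4 + 5))**2 + 24*((7 - 7)*(-4 + 5)))**2 = (128 + (0*1)**2 + 24*(0*1))**2 = (128 + 0**2 + 24*0)**2 = (128 + 0 + 0)**2 = 128**2 = 16384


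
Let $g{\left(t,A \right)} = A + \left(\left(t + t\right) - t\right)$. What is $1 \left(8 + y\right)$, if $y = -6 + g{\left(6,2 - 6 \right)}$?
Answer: $4$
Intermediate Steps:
$g{\left(t,A \right)} = A + t$ ($g{\left(t,A \right)} = A + \left(2 t - t\right) = A + t$)
$y = -4$ ($y = -6 + \left(\left(2 - 6\right) + 6\right) = -6 + \left(-4 + 6\right) = -6 + 2 = -4$)
$1 \left(8 + y\right) = 1 \left(8 - 4\right) = 1 \cdot 4 = 4$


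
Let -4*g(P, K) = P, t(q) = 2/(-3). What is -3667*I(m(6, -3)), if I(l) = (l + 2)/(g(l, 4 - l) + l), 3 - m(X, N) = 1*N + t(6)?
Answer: -95342/15 ≈ -6356.1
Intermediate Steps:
t(q) = -⅔ (t(q) = 2*(-⅓) = -⅔)
g(P, K) = -P/4
m(X, N) = 11/3 - N (m(X, N) = 3 - (1*N - ⅔) = 3 - (N - ⅔) = 3 - (-⅔ + N) = 3 + (⅔ - N) = 11/3 - N)
I(l) = 4*(2 + l)/(3*l) (I(l) = (l + 2)/(-l/4 + l) = (2 + l)/((3*l/4)) = (2 + l)*(4/(3*l)) = 4*(2 + l)/(3*l))
-3667*I(m(6, -3)) = -14668*(2 + (11/3 - 1*(-3)))/(3*(11/3 - 1*(-3))) = -14668*(2 + (11/3 + 3))/(3*(11/3 + 3)) = -14668*(2 + 20/3)/(3*20/3) = -14668*3*26/(3*20*3) = -3667*26/15 = -95342/15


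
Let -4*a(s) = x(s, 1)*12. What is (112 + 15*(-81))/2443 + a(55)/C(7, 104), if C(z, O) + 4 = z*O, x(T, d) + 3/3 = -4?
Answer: -761927/1768732 ≈ -0.43078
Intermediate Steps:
x(T, d) = -5 (x(T, d) = -1 - 4 = -5)
a(s) = 15 (a(s) = -(-5)*12/4 = -¼*(-60) = 15)
C(z, O) = -4 + O*z (C(z, O) = -4 + z*O = -4 + O*z)
(112 + 15*(-81))/2443 + a(55)/C(7, 104) = (112 + 15*(-81))/2443 + 15/(-4 + 104*7) = (112 - 1215)*(1/2443) + 15/(-4 + 728) = -1103*1/2443 + 15/724 = -1103/2443 + 15*(1/724) = -1103/2443 + 15/724 = -761927/1768732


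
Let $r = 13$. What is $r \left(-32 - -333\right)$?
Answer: $3913$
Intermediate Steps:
$r \left(-32 - -333\right) = 13 \left(-32 - -333\right) = 13 \left(-32 + 333\right) = 13 \cdot 301 = 3913$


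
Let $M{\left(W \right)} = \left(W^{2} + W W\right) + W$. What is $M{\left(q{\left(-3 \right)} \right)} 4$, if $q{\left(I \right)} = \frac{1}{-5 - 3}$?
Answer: $- \frac{3}{8} \approx -0.375$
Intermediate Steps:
$q{\left(I \right)} = - \frac{1}{8}$ ($q{\left(I \right)} = \frac{1}{-8} = - \frac{1}{8}$)
$M{\left(W \right)} = W + 2 W^{2}$ ($M{\left(W \right)} = \left(W^{2} + W^{2}\right) + W = 2 W^{2} + W = W + 2 W^{2}$)
$M{\left(q{\left(-3 \right)} \right)} 4 = - \frac{1 + 2 \left(- \frac{1}{8}\right)}{8} \cdot 4 = - \frac{1 - \frac{1}{4}}{8} \cdot 4 = \left(- \frac{1}{8}\right) \frac{3}{4} \cdot 4 = \left(- \frac{3}{32}\right) 4 = - \frac{3}{8}$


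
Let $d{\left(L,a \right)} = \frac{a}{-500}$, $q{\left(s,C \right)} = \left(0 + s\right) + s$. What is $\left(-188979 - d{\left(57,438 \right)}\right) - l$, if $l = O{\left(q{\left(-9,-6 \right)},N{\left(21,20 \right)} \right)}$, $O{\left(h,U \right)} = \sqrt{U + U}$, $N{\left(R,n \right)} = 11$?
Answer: $- \frac{47244531}{250} - \sqrt{22} \approx -1.8898 \cdot 10^{5}$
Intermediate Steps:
$q{\left(s,C \right)} = 2 s$ ($q{\left(s,C \right)} = s + s = 2 s$)
$d{\left(L,a \right)} = - \frac{a}{500}$ ($d{\left(L,a \right)} = a \left(- \frac{1}{500}\right) = - \frac{a}{500}$)
$O{\left(h,U \right)} = \sqrt{2} \sqrt{U}$ ($O{\left(h,U \right)} = \sqrt{2 U} = \sqrt{2} \sqrt{U}$)
$l = \sqrt{22}$ ($l = \sqrt{2} \sqrt{11} = \sqrt{22} \approx 4.6904$)
$\left(-188979 - d{\left(57,438 \right)}\right) - l = \left(-188979 - \left(- \frac{1}{500}\right) 438\right) - \sqrt{22} = \left(-188979 - - \frac{219}{250}\right) - \sqrt{22} = \left(-188979 + \frac{219}{250}\right) - \sqrt{22} = - \frac{47244531}{250} - \sqrt{22}$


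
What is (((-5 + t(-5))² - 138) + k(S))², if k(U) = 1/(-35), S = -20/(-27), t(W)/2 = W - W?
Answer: 15649936/1225 ≈ 12775.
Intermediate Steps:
t(W) = 0 (t(W) = 2*(W - W) = 2*0 = 0)
S = 20/27 (S = -20*(-1/27) = 20/27 ≈ 0.74074)
k(U) = -1/35
(((-5 + t(-5))² - 138) + k(S))² = (((-5 + 0)² - 138) - 1/35)² = (((-5)² - 138) - 1/35)² = ((25 - 138) - 1/35)² = (-113 - 1/35)² = (-3956/35)² = 15649936/1225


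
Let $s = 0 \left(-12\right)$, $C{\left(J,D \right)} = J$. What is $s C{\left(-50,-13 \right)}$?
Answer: $0$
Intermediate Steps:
$s = 0$
$s C{\left(-50,-13 \right)} = 0 \left(-50\right) = 0$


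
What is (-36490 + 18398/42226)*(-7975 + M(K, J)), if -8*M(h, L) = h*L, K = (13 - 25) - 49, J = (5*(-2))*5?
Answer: 25750759415675/84452 ≈ 3.0492e+8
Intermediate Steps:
J = -50 (J = -10*5 = -50)
K = -61 (K = -12 - 49 = -61)
M(h, L) = -L*h/8 (M(h, L) = -h*L/8 = -L*h/8)
(-36490 + 18398/42226)*(-7975 + M(K, J)) = (-36490 + 18398/42226)*(-7975 - ⅛*(-50)*(-61)) = (-36490 + 18398*(1/42226))*(-7975 - 1525/4) = (-36490 + 9199/21113)*(-33425/4) = -770404171/21113*(-33425/4) = 25750759415675/84452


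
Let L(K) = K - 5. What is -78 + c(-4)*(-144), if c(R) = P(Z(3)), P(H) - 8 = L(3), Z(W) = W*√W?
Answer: -942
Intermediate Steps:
Z(W) = W^(3/2)
L(K) = -5 + K
P(H) = 6 (P(H) = 8 + (-5 + 3) = 8 - 2 = 6)
c(R) = 6
-78 + c(-4)*(-144) = -78 + 6*(-144) = -78 - 864 = -942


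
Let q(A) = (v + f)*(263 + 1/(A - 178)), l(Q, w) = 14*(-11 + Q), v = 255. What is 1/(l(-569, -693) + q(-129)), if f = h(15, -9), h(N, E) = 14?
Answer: 307/19226220 ≈ 1.5968e-5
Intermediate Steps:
f = 14
l(Q, w) = -154 + 14*Q
q(A) = 70747 + 269/(-178 + A) (q(A) = (255 + 14)*(263 + 1/(A - 178)) = 269*(263 + 1/(-178 + A)) = 70747 + 269/(-178 + A))
1/(l(-569, -693) + q(-129)) = 1/((-154 + 14*(-569)) + 269*(-46813 + 263*(-129))/(-178 - 129)) = 1/((-154 - 7966) + 269*(-46813 - 33927)/(-307)) = 1/(-8120 + 269*(-1/307)*(-80740)) = 1/(-8120 + 21719060/307) = 1/(19226220/307) = 307/19226220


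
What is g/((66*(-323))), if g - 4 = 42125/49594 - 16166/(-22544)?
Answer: -1555897787/5958632211312 ≈ -0.00026112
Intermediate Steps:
g = 1555897787/279511784 (g = 4 + (42125/49594 - 16166/(-22544)) = 4 + (42125*(1/49594) - 16166*(-1/22544)) = 4 + (42125/49594 + 8083/11272) = 4 + 437850651/279511784 = 1555897787/279511784 ≈ 5.5665)
g/((66*(-323))) = 1555897787/(279511784*((66*(-323)))) = (1555897787/279511784)/(-21318) = (1555897787/279511784)*(-1/21318) = -1555897787/5958632211312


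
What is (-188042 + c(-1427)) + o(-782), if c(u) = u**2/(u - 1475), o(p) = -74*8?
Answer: -549452197/2902 ≈ -1.8934e+5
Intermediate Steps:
o(p) = -592
c(u) = u**2/(-1475 + u)
(-188042 + c(-1427)) + o(-782) = (-188042 + (-1427)**2/(-1475 - 1427)) - 592 = (-188042 + 2036329/(-2902)) - 592 = (-188042 + 2036329*(-1/2902)) - 592 = (-188042 - 2036329/2902) - 592 = -547734213/2902 - 592 = -549452197/2902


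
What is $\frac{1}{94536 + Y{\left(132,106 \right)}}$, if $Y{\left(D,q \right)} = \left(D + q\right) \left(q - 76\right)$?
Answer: $\frac{1}{101676} \approx 9.8352 \cdot 10^{-6}$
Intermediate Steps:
$Y{\left(D,q \right)} = \left(-76 + q\right) \left(D + q\right)$ ($Y{\left(D,q \right)} = \left(D + q\right) \left(-76 + q\right) = \left(-76 + q\right) \left(D + q\right)$)
$\frac{1}{94536 + Y{\left(132,106 \right)}} = \frac{1}{94536 + \left(106^{2} - 10032 - 8056 + 132 \cdot 106\right)} = \frac{1}{94536 + \left(11236 - 10032 - 8056 + 13992\right)} = \frac{1}{94536 + 7140} = \frac{1}{101676}$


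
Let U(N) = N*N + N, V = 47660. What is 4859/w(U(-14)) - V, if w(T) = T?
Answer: -8669261/182 ≈ -47633.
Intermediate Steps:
U(N) = N + N**2 (U(N) = N**2 + N = N + N**2)
4859/w(U(-14)) - V = 4859/((-14*(1 - 14))) - 1*47660 = 4859/((-14*(-13))) - 47660 = 4859/182 - 47660 = -8669261/182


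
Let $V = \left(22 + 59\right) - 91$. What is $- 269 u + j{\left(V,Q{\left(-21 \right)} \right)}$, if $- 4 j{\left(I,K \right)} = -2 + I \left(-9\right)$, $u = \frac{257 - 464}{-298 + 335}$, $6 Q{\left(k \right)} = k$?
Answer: $\frac{54869}{37} \approx 1482.9$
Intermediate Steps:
$Q{\left(k \right)} = \frac{k}{6}$
$u = - \frac{207}{37} \approx -5.5946$
$V = -10$ ($V = 81 - 91 = -10$)
$j{\left(I,K \right)} = \frac{1}{2} + \frac{9 I}{4}$ ($j{\left(I,K \right)} = - \frac{-2 + I \left(-9\right)}{4} = - \frac{-2 - 9 I}{4} = \frac{1}{2} + \frac{9 I}{4}$)
$- 269 u + j{\left(V,Q{\left(-21 \right)} \right)} = \left(-269\right) \left(- \frac{207}{37}\right) + \left(\frac{1}{2} + \frac{9}{4} \left(-10\right)\right) = \frac{55683}{37} + \left(\frac{1}{2} - \frac{45}{2}\right) = \frac{55683}{37} - 22 = \frac{54869}{37}$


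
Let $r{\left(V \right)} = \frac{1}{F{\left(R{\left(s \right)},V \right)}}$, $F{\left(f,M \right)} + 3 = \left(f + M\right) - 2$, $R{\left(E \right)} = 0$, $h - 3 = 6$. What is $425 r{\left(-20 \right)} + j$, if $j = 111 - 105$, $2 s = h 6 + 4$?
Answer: $-11$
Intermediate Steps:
$h = 9$ ($h = 3 + 6 = 9$)
$s = 29$ ($s = \frac{9 \cdot 6 + 4}{2} = \frac{54 + 4}{2} = \frac{1}{2} \cdot 58 = 29$)
$j = 6$ ($j = 111 - 105 = 6$)
$F{\left(f,M \right)} = -5 + M + f$ ($F{\left(f,M \right)} = -3 - \left(2 - M - f\right) = -3 + \left(-2 + M + f\right) = -5 + M + f$)
$r{\left(V \right)} = \frac{1}{-5 + V}$ ($r{\left(V \right)} = \frac{1}{-5 + V + 0} = \frac{1}{-5 + V}$)
$425 r{\left(-20 \right)} + j = \frac{425}{-5 - 20} + 6 = \frac{425}{-25} + 6 = 425 \left(- \frac{1}{25}\right) + 6 = -17 + 6 = -11$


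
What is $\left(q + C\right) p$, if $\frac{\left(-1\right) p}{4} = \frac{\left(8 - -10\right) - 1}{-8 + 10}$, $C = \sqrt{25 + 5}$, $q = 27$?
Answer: $-918 - 34 \sqrt{30} \approx -1104.2$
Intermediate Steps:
$C = \sqrt{30} \approx 5.4772$
$p = -34$ ($p = - 4 \frac{\left(8 - -10\right) - 1}{-8 + 10} = - 4 \frac{\left(8 + 10\right) - 1}{2} = - 4 \left(18 - 1\right) \frac{1}{2} = - 4 \cdot 17 \cdot \frac{1}{2} = \left(-4\right) \frac{17}{2} = -34$)
$\left(q + C\right) p = \left(27 + \sqrt{30}\right) \left(-34\right) = -918 - 34 \sqrt{30}$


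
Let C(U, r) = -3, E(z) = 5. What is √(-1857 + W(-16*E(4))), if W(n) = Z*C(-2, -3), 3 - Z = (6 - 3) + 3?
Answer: 2*I*√462 ≈ 42.988*I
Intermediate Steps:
Z = -3 (Z = 3 - ((6 - 3) + 3) = 3 - (3 + 3) = 3 - 1*6 = 3 - 6 = -3)
W(n) = 9 (W(n) = -3*(-3) = 9)
√(-1857 + W(-16*E(4))) = √(-1857 + 9) = √(-1848) = 2*I*√462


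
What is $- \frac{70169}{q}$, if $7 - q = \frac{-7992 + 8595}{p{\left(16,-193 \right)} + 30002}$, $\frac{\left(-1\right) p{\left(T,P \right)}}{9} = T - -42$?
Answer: $- \frac{30874360}{3071} \approx -10054.0$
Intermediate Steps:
$p{\left(T,P \right)} = -378 - 9 T$ ($p{\left(T,P \right)} = - 9 \left(T - -42\right) = - 9 \left(T + 42\right) = - 9 \left(42 + T\right) = -378 - 9 T$)
$q = \frac{3071}{440}$ ($q = 7 - \frac{-7992 + 8595}{\left(-378 - 144\right) + 30002} = 7 - \frac{603}{\left(-378 - 144\right) + 30002} = 7 - \frac{603}{-522 + 30002} = 7 - \frac{603}{29480} = 7 - 603 \cdot \frac{1}{29480} = 7 - \frac{9}{440} = \frac{3071}{440} \approx 6.9795$)
$- \frac{70169}{q} = - \frac{70169}{\frac{3071}{440}} = \left(-70169\right) \frac{440}{3071} = - \frac{30874360}{3071}$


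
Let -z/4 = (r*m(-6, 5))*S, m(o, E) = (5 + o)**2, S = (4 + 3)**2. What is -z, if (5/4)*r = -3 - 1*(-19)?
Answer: 12544/5 ≈ 2508.8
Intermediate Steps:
S = 49 (S = 7**2 = 49)
r = 64/5 (r = 4*(-3 - 1*(-19))/5 = 4*(-3 + 19)/5 = (4/5)*16 = 64/5 ≈ 12.800)
z = -12544/5 (z = -4*64*(5 - 6)**2/5*49 = -4*(64/5)*(-1)**2*49 = -4*(64/5)*1*49 = -256*49/5 = -4*3136/5 = -12544/5 ≈ -2508.8)
-z = -1*(-12544/5) = 12544/5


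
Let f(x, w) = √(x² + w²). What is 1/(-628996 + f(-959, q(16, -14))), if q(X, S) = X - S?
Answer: -628996/395635047435 - √920581/395635047435 ≈ -1.5923e-6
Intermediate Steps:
f(x, w) = √(w² + x²)
1/(-628996 + f(-959, q(16, -14))) = 1/(-628996 + √((16 - 1*(-14))² + (-959)²)) = 1/(-628996 + √((16 + 14)² + 919681)) = 1/(-628996 + √(30² + 919681)) = 1/(-628996 + √(900 + 919681)) = 1/(-628996 + √920581)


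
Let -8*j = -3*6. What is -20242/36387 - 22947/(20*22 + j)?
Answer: -3375698054/64368603 ≈ -52.443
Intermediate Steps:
j = 9/4 (j = -(-3)*6/8 = -1/8*(-18) = 9/4 ≈ 2.2500)
-20242/36387 - 22947/(20*22 + j) = -20242/36387 - 22947/(20*22 + 9/4) = -20242*1/36387 - 22947/(440 + 9/4) = -20242/36387 - 22947/1769/4 = -20242/36387 - 22947*4/1769 = -20242/36387 - 91788/1769 = -3375698054/64368603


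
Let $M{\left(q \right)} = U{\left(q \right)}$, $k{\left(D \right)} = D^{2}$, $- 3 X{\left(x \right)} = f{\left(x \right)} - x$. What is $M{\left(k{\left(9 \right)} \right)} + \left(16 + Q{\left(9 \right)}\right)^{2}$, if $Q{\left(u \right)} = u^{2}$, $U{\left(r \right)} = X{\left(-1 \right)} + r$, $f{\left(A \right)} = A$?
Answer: $9490$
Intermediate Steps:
$X{\left(x \right)} = 0$ ($X{\left(x \right)} = - \frac{x - x}{3} = \left(- \frac{1}{3}\right) 0 = 0$)
$U{\left(r \right)} = r$ ($U{\left(r \right)} = 0 + r = r$)
$M{\left(q \right)} = q$
$M{\left(k{\left(9 \right)} \right)} + \left(16 + Q{\left(9 \right)}\right)^{2} = 9^{2} + \left(16 + 9^{2}\right)^{2} = 81 + \left(16 + 81\right)^{2} = 81 + 97^{2} = 81 + 9409 = 9490$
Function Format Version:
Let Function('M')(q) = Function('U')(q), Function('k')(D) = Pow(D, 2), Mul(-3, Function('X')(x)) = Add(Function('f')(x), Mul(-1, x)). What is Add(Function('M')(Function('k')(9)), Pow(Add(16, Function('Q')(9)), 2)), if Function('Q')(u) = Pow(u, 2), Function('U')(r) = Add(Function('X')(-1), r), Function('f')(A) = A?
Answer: 9490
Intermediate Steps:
Function('X')(x) = 0 (Function('X')(x) = Mul(Rational(-1, 3), Add(x, Mul(-1, x))) = Mul(Rational(-1, 3), 0) = 0)
Function('U')(r) = r (Function('U')(r) = Add(0, r) = r)
Function('M')(q) = q
Add(Function('M')(Function('k')(9)), Pow(Add(16, Function('Q')(9)), 2)) = Add(Pow(9, 2), Pow(Add(16, Pow(9, 2)), 2)) = Add(81, Pow(Add(16, 81), 2)) = Add(81, Pow(97, 2)) = Add(81, 9409) = 9490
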